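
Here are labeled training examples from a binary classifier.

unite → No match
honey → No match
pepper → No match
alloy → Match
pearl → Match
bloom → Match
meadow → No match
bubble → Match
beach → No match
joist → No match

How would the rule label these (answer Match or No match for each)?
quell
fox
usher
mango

The distinguishing property — contains 'l' — holds for all the 'Match' cases and none of the 'No match' cases.
quell → has 'l' → Match. fox → no 'l' → No match. usher → no 'l' → No match. mango → no 'l' → No match.

Match, No match, No match, No match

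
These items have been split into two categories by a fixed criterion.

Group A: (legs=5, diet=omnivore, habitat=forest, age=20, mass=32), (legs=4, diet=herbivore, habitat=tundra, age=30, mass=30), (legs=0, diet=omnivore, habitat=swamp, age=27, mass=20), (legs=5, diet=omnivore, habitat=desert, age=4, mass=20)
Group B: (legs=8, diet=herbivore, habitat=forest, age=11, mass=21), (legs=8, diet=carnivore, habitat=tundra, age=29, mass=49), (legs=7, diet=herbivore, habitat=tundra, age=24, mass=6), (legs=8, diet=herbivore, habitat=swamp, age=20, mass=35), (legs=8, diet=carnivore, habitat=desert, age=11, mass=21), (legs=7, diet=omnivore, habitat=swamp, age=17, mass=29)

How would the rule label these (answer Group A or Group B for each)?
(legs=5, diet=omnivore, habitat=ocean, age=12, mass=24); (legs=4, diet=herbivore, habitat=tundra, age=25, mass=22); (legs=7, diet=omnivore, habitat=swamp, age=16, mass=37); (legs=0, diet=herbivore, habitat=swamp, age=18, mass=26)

One predicate separates the groups cleanly: legs ≤ 5.
(legs=5, diet=omnivore, habitat=ocean, age=12, mass=24): Group A (legs = 5).
(legs=4, diet=herbivore, habitat=tundra, age=25, mass=22): Group A (legs = 4).
(legs=7, diet=omnivore, habitat=swamp, age=16, mass=37): Group B (legs = 7).
(legs=0, diet=herbivore, habitat=swamp, age=18, mass=26): Group A (legs = 0).

Group A, Group A, Group B, Group A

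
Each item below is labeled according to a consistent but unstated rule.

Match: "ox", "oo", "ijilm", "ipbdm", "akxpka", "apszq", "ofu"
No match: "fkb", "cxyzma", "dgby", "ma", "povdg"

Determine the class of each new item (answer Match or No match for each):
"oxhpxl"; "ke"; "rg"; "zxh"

Match, No match, No match, No match

A rule that fits every label: starts with a vowel — true of each 'Match' example, false of each 'No match' one.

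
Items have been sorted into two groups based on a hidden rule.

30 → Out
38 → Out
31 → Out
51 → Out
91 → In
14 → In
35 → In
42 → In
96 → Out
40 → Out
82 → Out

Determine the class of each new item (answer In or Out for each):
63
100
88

In, Out, Out

Rule: multiple of 7. This holds for each 'In' example and fails for each 'Out' one.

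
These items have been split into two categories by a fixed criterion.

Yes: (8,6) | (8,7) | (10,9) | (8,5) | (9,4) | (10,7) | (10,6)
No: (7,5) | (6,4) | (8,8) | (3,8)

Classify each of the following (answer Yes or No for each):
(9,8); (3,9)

The distinguishing property — first > second AND sum ≥ 13 — holds for all the 'Yes' cases and none of the 'No' cases.
(9,8): 9 > 8, 9+8 = 17, fits → Yes.
(3,9): 3 < 9, 3+9 = 12, does not satisfy this → No.

Yes, No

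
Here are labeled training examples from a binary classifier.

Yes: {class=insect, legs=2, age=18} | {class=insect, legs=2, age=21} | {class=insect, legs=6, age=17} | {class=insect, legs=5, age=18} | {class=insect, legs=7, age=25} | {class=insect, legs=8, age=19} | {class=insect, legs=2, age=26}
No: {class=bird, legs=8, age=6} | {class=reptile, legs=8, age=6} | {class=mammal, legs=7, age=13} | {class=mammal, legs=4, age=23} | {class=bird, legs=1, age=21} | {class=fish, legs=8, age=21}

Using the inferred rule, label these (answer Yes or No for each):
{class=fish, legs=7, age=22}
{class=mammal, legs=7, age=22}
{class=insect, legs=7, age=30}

No, No, Yes

The rule appears to be: class is insect.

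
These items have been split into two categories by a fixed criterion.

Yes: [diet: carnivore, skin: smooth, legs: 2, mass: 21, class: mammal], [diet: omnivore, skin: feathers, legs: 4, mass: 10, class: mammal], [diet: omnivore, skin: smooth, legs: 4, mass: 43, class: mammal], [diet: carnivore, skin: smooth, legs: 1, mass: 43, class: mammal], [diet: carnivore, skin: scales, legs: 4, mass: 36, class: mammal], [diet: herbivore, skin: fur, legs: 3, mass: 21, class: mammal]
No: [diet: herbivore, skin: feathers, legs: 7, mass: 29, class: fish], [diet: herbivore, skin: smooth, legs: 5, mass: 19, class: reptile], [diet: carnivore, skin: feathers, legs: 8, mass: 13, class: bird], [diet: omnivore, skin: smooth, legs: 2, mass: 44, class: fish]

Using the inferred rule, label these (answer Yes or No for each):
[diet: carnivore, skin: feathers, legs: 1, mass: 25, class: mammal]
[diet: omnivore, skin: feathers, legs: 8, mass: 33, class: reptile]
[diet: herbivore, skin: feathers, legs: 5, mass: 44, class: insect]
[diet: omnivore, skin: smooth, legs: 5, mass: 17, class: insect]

Yes, No, No, No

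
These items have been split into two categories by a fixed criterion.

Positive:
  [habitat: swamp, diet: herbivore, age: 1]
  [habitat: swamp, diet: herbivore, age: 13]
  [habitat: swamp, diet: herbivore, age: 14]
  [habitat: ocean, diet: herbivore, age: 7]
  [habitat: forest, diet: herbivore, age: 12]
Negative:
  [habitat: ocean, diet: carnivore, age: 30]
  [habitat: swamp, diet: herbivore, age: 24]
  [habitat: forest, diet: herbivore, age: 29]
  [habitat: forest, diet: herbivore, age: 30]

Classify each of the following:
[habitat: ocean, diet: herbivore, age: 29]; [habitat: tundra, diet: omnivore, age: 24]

Negative, Negative

The rule appears to be: age ≤ 14.
[habitat: ocean, diet: herbivore, age: 29] → age = 29 → Negative.
[habitat: tundra, diet: omnivore, age: 24] → age = 24 → Negative.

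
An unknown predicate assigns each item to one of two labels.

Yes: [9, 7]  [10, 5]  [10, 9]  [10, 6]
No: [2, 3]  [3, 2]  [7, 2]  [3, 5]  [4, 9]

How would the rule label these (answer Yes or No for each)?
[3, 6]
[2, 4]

The simplest hypothesis consistent with all the labels is: sum ≥ 15.

No, No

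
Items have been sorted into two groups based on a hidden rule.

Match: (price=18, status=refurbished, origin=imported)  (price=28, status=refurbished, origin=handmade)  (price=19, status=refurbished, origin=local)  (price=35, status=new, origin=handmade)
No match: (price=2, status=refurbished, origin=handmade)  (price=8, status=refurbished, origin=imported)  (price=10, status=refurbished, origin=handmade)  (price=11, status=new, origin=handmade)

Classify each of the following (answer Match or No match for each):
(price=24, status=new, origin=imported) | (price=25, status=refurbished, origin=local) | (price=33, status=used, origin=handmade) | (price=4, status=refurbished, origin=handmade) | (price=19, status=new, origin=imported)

The common property of the 'Match' items is: price ≥ 18. No 'No match' item has it.
(price=24, status=new, origin=imported) → price = 24 → Match.
(price=25, status=refurbished, origin=local) → price = 25 → Match.
(price=33, status=used, origin=handmade) → price = 33 → Match.
(price=4, status=refurbished, origin=handmade) → price = 4 → No match.
(price=19, status=new, origin=imported) → price = 19 → Match.

Match, Match, Match, No match, Match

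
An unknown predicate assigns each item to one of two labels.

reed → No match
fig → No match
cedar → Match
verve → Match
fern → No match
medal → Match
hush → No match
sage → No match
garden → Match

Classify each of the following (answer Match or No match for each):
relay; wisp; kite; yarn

The common property of the 'Match' items is: length ≥ 5. No 'No match' item has it.

Match, No match, No match, No match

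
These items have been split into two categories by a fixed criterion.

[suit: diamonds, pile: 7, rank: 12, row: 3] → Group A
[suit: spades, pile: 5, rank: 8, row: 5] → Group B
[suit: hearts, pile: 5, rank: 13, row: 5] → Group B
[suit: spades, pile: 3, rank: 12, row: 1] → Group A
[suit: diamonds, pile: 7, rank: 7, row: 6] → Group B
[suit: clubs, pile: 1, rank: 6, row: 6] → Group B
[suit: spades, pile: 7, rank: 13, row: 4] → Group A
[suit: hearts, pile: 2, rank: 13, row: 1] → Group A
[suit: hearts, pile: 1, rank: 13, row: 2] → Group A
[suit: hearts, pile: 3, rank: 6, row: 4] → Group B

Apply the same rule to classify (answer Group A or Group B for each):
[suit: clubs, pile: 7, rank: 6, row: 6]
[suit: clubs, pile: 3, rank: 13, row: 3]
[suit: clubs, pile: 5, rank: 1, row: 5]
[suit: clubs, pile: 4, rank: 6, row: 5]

Group B, Group A, Group B, Group B

The distinguishing property — row ≤ 4 AND rank ≥ 7 — holds for all the 'Group A' cases and none of the 'Group B' cases.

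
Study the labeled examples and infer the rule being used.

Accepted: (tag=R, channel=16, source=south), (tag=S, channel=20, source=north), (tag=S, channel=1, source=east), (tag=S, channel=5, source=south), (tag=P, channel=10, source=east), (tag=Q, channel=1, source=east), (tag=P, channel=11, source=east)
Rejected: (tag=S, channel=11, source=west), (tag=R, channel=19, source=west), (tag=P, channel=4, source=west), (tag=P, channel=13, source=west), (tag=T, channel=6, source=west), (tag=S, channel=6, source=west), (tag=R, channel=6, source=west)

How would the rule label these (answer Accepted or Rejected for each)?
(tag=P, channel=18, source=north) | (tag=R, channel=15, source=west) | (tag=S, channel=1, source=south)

Accepted, Rejected, Accepted

The rule appears to be: source is not west.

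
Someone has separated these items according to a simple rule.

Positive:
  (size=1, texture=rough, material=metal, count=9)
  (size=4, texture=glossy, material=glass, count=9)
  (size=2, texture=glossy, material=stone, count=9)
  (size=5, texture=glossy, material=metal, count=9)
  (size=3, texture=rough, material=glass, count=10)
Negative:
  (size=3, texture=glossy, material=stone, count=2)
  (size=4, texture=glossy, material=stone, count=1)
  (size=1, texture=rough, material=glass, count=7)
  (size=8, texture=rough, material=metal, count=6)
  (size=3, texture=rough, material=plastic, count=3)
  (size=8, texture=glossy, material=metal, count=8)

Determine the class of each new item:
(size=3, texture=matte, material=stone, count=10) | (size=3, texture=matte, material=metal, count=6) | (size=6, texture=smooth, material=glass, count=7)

Positive, Negative, Negative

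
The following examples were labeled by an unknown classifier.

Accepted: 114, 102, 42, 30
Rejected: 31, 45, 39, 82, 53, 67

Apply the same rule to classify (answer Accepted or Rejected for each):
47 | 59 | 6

Rejected, Rejected, Accepted

The simplest hypothesis consistent with all the labels is: multiple of 6.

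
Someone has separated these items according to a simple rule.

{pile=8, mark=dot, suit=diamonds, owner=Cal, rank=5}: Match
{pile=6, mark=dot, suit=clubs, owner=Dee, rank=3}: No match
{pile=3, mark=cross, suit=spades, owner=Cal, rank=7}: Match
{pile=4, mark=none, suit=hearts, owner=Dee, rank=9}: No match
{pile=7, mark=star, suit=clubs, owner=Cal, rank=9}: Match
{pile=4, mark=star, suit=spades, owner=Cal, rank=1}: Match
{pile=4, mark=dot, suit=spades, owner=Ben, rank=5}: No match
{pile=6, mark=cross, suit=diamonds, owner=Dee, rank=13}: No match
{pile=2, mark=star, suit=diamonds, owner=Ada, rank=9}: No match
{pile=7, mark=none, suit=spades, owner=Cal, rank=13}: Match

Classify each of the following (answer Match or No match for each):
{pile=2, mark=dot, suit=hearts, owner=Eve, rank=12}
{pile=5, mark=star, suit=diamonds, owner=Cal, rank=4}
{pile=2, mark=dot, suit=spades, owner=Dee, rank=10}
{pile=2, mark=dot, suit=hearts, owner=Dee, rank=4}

The classifier is using: owner is Cal.
{pile=2, mark=dot, suit=hearts, owner=Eve, rank=12}: owner is Eve, does not pass → No match.
{pile=5, mark=star, suit=diamonds, owner=Cal, rank=4}: owner is Cal, matches → Match.
{pile=2, mark=dot, suit=spades, owner=Dee, rank=10}: owner is Dee, does not pass → No match.
{pile=2, mark=dot, suit=hearts, owner=Dee, rank=4}: owner is Dee, does not pass → No match.

No match, Match, No match, No match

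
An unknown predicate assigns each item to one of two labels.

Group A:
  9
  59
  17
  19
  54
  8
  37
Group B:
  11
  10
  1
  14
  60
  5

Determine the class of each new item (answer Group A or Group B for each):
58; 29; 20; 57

Rule: digit sum ≥ 7. This holds for each 'Group A' example and fails for each 'Group B' one.
58 — digit sum 5+8 = 13, hence Group A.
29 — digit sum 2+9 = 11, hence Group A.
20 — digit sum 2+0 = 2, hence Group B.
57 — digit sum 5+7 = 12, hence Group A.

Group A, Group A, Group B, Group A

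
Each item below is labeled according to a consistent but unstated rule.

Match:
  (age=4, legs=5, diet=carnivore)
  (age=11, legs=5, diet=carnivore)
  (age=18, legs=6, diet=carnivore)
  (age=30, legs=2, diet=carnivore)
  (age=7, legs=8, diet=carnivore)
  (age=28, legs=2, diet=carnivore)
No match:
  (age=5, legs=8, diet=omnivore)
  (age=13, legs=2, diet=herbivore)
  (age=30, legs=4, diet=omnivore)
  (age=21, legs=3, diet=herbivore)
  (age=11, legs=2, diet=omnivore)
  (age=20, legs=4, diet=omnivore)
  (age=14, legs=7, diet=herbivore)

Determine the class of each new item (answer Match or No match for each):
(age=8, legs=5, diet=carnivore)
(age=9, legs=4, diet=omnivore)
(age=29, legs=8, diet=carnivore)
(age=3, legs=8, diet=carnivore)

A rule that fits every label: diet is carnivore — true of each 'Match' example, false of each 'No match' one.
(age=8, legs=5, diet=carnivore): Match (diet is carnivore).
(age=9, legs=4, diet=omnivore): No match (diet is omnivore).
(age=29, legs=8, diet=carnivore): Match (diet is carnivore).
(age=3, legs=8, diet=carnivore): Match (diet is carnivore).

Match, No match, Match, Match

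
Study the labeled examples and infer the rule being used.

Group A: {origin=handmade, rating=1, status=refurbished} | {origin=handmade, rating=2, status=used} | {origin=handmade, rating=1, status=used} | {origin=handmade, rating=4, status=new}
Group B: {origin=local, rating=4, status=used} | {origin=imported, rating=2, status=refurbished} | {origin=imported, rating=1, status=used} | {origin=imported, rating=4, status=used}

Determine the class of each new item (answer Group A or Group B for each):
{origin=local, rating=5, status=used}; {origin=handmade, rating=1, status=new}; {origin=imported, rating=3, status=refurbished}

The classifier is using: origin is handmade.

Group B, Group A, Group B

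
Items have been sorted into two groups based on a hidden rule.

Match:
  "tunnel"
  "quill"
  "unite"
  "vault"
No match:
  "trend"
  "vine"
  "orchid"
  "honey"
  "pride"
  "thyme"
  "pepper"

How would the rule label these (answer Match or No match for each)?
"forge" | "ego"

No match, No match

Comparing the two groups points to one rule — contains 'u'.
No match: "forge", since no 'u'. No match: "ego", since no 'u'.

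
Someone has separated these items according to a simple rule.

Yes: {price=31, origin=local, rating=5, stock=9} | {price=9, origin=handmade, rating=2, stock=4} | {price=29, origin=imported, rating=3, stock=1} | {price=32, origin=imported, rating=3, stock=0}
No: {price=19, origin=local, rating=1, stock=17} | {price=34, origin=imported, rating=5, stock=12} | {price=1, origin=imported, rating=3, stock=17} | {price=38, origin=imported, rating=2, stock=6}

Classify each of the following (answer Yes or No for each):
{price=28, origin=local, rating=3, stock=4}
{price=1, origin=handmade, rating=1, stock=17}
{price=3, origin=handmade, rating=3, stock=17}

Yes, No, No

The pattern is that an item is 'Yes' exactly when: price ≤ 32 AND stock ≤ 9.
{price=28, origin=local, rating=3, stock=4}: Yes (price = 28, stock = 4).
{price=1, origin=handmade, rating=1, stock=17}: No (price = 1, stock = 17).
{price=3, origin=handmade, rating=3, stock=17}: No (price = 3, stock = 17).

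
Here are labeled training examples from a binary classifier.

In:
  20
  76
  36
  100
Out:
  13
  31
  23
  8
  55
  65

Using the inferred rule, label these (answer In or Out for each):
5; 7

Out, Out

The distinguishing property — ≡ 4 (mod 8) — holds for all the 'In' cases and none of the 'Out' cases.
Out: 5, since 5 mod 8 = 5. Out: 7, since 7 mod 8 = 7.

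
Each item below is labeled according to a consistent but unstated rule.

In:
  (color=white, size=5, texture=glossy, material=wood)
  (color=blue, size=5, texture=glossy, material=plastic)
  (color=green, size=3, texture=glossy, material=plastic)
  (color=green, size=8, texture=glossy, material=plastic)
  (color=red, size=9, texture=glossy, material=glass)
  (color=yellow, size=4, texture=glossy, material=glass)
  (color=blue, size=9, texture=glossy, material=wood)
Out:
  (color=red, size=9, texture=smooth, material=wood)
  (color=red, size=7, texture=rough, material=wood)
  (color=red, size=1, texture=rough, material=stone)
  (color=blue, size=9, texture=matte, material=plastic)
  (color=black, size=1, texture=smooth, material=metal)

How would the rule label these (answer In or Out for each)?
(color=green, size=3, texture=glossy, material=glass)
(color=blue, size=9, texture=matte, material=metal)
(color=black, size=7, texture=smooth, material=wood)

The pattern is that an item is 'In' exactly when: texture is glossy.
(color=green, size=3, texture=glossy, material=glass): In (texture is glossy). (color=blue, size=9, texture=matte, material=metal): Out (texture is matte). (color=black, size=7, texture=smooth, material=wood): Out (texture is smooth).

In, Out, Out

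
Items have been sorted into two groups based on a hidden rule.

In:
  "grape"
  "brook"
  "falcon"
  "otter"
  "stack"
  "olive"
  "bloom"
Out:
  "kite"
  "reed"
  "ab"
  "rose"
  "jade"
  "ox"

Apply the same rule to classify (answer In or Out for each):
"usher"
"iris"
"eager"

In, Out, In

Rule: length ≥ 5. This holds for each 'In' example and fails for each 'Out' one.
"usher": length 5 — satisfies this, so In.
"iris": length 4 — does not fit, so Out.
"eager": length 5 — satisfies this, so In.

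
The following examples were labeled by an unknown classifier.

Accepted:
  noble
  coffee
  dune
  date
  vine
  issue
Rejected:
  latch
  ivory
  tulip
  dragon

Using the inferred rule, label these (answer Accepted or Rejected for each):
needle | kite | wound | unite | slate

Accepted, Accepted, Rejected, Accepted, Accepted

One predicate separates the groups cleanly: contains 'e'.
needle — has 'e', hence Accepted. kite — has 'e', hence Accepted. wound — no 'e', hence Rejected. unite — has 'e', hence Accepted. slate — has 'e', hence Accepted.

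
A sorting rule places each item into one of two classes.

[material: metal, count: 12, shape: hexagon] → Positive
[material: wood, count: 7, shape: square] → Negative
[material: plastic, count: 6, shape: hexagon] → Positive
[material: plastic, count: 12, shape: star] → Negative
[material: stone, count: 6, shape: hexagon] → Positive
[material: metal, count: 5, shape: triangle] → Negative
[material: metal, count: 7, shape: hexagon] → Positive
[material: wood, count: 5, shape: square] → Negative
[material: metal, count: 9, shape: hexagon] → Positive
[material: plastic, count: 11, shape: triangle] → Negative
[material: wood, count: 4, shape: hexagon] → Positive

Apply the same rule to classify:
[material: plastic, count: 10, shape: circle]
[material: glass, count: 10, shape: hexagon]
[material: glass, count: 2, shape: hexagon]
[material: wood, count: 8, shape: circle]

Negative, Positive, Positive, Negative

All 'Positive' examples share one property — shape is hexagon — and every 'Negative' example lacks it.
[material: plastic, count: 10, shape: circle] → shape is circle → Negative.
[material: glass, count: 10, shape: hexagon] → shape is hexagon → Positive.
[material: glass, count: 2, shape: hexagon] → shape is hexagon → Positive.
[material: wood, count: 8, shape: circle] → shape is circle → Negative.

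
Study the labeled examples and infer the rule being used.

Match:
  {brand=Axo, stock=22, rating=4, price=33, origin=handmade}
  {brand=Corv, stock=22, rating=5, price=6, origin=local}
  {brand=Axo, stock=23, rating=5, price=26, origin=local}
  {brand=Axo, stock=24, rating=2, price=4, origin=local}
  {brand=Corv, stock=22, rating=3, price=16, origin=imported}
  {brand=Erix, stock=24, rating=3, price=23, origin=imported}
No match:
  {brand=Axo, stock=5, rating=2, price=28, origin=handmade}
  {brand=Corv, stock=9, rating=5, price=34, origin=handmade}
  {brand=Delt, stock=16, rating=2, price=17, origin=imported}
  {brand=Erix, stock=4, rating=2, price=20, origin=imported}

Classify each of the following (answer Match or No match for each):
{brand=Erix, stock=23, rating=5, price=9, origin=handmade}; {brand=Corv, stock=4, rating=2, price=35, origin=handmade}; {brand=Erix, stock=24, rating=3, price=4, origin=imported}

Match, No match, Match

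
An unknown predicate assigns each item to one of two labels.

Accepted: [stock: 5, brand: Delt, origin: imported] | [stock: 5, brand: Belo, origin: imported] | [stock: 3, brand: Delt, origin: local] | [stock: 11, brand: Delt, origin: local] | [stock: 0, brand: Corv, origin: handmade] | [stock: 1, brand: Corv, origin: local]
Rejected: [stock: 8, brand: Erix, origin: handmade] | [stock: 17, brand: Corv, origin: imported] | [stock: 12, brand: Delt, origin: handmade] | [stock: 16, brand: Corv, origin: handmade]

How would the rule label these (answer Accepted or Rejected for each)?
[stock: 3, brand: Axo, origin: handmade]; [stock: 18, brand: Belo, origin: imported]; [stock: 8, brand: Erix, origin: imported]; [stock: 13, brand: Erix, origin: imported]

The distinguishing property — origin is local OR stock ≤ 5 — holds for all the 'Accepted' cases and none of the 'Rejected' cases.
[stock: 3, brand: Axo, origin: handmade]: origin is handmade, stock = 3 — passes, so Accepted. [stock: 18, brand: Belo, origin: imported]: origin is imported, stock = 18 — does not satisfy this, so Rejected. [stock: 8, brand: Erix, origin: imported]: origin is imported, stock = 8 — does not satisfy this, so Rejected. [stock: 13, brand: Erix, origin: imported]: origin is imported, stock = 13 — does not satisfy this, so Rejected.

Accepted, Rejected, Rejected, Rejected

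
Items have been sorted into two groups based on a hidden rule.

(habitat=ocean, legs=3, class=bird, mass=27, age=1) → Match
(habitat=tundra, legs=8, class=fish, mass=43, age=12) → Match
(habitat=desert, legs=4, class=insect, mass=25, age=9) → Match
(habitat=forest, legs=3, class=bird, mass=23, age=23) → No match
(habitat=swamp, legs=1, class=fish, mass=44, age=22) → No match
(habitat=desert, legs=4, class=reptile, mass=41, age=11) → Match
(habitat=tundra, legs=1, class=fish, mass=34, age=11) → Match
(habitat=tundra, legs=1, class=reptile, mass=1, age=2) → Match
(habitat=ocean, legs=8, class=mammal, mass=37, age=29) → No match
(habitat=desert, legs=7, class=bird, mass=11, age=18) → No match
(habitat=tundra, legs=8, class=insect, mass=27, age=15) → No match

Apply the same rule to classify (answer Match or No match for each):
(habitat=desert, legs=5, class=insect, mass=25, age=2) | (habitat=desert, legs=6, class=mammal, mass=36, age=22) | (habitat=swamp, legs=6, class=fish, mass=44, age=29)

Match, No match, No match

The distinguishing property — age ≤ 12 — holds for all the 'Match' cases and none of the 'No match' cases.
(habitat=desert, legs=5, class=insect, mass=25, age=2): Match (age = 2). (habitat=desert, legs=6, class=mammal, mass=36, age=22): No match (age = 22). (habitat=swamp, legs=6, class=fish, mass=44, age=29): No match (age = 29).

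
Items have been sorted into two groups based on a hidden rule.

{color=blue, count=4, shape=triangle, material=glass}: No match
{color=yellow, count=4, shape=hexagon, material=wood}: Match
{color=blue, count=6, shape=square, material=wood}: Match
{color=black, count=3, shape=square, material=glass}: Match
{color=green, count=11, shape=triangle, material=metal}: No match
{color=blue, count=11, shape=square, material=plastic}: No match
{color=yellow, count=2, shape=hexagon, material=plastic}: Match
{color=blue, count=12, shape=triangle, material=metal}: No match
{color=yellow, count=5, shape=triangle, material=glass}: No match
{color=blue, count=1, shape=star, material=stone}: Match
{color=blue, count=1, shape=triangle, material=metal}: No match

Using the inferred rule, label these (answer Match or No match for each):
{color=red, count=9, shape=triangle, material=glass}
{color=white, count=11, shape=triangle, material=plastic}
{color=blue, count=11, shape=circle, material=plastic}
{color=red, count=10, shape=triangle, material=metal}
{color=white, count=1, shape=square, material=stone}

The rule appears to be: shape is not triangle AND count ≤ 6.

No match, No match, No match, No match, Match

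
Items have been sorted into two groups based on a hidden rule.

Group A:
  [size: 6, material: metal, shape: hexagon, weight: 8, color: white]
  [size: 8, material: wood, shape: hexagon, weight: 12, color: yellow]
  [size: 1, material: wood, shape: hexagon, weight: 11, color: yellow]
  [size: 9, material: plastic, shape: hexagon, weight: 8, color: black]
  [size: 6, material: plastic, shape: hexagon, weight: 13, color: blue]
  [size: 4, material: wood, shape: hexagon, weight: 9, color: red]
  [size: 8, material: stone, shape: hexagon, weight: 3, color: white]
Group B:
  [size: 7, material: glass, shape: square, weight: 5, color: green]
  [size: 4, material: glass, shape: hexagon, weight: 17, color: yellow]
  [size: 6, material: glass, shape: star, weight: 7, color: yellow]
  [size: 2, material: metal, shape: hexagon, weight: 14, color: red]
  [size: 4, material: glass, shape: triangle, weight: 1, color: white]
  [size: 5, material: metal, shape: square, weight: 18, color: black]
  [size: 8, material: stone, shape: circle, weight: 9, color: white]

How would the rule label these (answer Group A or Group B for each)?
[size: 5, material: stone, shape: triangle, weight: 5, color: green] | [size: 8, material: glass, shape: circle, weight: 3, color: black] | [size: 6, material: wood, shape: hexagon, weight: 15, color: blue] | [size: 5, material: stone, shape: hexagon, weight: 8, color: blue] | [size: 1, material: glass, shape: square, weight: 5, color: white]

Group B, Group B, Group B, Group A, Group B

The classifier is using: shape is hexagon AND weight ≤ 13.
[size: 5, material: stone, shape: triangle, weight: 5, color: green] → shape is triangle, weight = 5 → Group B. [size: 8, material: glass, shape: circle, weight: 3, color: black] → shape is circle, weight = 3 → Group B. [size: 6, material: wood, shape: hexagon, weight: 15, color: blue] → shape is hexagon, weight = 15 → Group B. [size: 5, material: stone, shape: hexagon, weight: 8, color: blue] → shape is hexagon, weight = 8 → Group A. [size: 1, material: glass, shape: square, weight: 5, color: white] → shape is square, weight = 5 → Group B.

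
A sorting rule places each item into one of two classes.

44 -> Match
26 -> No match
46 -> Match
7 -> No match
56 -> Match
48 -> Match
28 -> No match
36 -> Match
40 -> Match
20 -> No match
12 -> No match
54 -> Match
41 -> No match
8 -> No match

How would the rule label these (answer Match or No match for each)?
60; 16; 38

Match, No match, Match

All 'Match' examples share one property — even AND at least 36 — and every 'No match' example lacks it.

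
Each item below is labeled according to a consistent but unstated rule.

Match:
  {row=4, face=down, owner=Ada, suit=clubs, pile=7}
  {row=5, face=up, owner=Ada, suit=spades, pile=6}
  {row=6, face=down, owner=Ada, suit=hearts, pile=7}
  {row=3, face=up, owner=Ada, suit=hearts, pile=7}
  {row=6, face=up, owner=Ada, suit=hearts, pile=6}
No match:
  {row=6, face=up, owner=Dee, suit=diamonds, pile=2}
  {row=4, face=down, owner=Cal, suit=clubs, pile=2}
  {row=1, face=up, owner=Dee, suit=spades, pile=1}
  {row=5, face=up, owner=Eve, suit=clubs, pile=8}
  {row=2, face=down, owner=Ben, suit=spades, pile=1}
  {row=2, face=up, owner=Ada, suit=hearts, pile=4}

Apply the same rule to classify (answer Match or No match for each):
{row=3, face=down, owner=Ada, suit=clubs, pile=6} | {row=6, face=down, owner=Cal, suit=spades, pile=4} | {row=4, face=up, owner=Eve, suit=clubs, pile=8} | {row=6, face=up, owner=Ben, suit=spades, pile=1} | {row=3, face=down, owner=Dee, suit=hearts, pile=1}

Match, No match, No match, No match, No match

The common property of the 'Match' items is: owner is Ada AND row ≥ 3. No 'No match' item has it.
Match: {row=3, face=down, owner=Ada, suit=clubs, pile=6}, since owner is Ada, row = 3. No match: {row=6, face=down, owner=Cal, suit=spades, pile=4}, since owner is Cal, row = 6. No match: {row=4, face=up, owner=Eve, suit=clubs, pile=8}, since owner is Eve, row = 4. No match: {row=6, face=up, owner=Ben, suit=spades, pile=1}, since owner is Ben, row = 6. No match: {row=3, face=down, owner=Dee, suit=hearts, pile=1}, since owner is Dee, row = 3.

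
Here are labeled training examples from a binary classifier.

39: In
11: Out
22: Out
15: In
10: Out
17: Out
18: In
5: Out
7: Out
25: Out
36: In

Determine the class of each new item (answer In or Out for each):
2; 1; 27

Out, Out, In

Every 'In' example satisfies: multiple of 3. None of the 'Out' examples do.
2: 2 = 3·0 + 2 — does not pass, so Out.
1: 1 = 3·0 + 1 — does not pass, so Out.
27: 27 = 3·9 — fits, so In.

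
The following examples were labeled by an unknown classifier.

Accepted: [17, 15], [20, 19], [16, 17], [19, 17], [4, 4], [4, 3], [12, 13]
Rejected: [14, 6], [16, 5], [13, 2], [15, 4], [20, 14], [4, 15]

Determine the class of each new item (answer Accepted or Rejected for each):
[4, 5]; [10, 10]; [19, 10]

One predicate separates the groups cleanly: |first − second| ≤ 2.
[4, 5] → |4−5| = 1 → Accepted. [10, 10] → |10−10| = 0 → Accepted. [19, 10] → |19−10| = 9 → Rejected.

Accepted, Accepted, Rejected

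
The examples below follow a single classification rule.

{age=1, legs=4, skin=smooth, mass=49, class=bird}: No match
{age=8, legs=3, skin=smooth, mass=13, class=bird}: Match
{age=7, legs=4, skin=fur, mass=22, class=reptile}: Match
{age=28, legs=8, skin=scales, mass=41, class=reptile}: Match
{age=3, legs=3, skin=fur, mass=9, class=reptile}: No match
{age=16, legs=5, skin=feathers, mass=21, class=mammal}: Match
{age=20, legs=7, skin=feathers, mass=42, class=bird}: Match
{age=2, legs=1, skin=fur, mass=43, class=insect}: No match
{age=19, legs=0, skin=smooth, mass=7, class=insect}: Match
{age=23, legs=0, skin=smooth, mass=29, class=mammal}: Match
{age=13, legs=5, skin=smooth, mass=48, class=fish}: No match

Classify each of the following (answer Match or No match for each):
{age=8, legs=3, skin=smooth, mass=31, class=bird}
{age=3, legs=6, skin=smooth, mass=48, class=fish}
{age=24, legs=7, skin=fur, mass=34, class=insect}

Every 'Match' example satisfies: age ≥ 7 AND mass ≤ 42. None of the 'No match' examples do.
{age=8, legs=3, skin=smooth, mass=31, class=bird} — age = 8, mass = 31, hence Match.
{age=3, legs=6, skin=smooth, mass=48, class=fish} — age = 3, mass = 48, hence No match.
{age=24, legs=7, skin=fur, mass=34, class=insect} — age = 24, mass = 34, hence Match.

Match, No match, Match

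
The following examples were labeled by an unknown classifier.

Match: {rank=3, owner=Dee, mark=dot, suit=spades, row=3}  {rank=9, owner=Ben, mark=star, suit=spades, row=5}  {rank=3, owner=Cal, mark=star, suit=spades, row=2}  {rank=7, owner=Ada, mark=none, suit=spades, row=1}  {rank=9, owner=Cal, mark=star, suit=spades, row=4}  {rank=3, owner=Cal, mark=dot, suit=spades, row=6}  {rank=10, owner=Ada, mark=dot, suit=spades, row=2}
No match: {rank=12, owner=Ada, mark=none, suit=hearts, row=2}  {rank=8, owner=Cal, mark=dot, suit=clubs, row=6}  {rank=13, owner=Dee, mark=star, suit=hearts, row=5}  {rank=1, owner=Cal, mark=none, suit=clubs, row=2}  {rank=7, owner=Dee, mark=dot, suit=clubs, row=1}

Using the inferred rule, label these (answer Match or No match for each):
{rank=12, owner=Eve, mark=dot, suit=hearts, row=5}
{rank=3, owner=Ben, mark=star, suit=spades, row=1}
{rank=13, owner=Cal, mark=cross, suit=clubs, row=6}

No match, Match, No match

Checking candidate rules against both groups, what survives is: suit is spades.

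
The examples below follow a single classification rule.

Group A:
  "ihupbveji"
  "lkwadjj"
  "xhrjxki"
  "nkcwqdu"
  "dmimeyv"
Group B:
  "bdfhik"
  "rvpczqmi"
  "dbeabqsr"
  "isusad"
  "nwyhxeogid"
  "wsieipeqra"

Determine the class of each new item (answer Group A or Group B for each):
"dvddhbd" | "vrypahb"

Group A, Group A

Checking candidate rules against both groups, what survives is: odd length.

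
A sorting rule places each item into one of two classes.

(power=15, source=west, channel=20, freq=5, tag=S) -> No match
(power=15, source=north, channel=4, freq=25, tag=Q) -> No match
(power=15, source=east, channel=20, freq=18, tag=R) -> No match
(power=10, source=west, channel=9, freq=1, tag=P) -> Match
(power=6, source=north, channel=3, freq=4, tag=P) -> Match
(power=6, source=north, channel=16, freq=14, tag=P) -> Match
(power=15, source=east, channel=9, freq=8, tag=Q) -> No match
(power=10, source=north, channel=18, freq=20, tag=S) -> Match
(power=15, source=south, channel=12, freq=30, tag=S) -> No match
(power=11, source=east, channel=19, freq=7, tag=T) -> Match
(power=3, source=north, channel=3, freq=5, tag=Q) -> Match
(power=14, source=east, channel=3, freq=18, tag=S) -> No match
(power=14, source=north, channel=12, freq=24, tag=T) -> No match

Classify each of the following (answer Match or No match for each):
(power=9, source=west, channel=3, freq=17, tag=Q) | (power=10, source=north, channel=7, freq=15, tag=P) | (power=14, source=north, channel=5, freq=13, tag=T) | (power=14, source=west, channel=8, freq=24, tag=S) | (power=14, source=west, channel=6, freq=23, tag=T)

The simplest hypothesis consistent with all the labels is: power ≤ 11.
Match: (power=9, source=west, channel=3, freq=17, tag=Q), since power = 9. Match: (power=10, source=north, channel=7, freq=15, tag=P), since power = 10. No match: (power=14, source=north, channel=5, freq=13, tag=T), since power = 14. No match: (power=14, source=west, channel=8, freq=24, tag=S), since power = 14. No match: (power=14, source=west, channel=6, freq=23, tag=T), since power = 14.

Match, Match, No match, No match, No match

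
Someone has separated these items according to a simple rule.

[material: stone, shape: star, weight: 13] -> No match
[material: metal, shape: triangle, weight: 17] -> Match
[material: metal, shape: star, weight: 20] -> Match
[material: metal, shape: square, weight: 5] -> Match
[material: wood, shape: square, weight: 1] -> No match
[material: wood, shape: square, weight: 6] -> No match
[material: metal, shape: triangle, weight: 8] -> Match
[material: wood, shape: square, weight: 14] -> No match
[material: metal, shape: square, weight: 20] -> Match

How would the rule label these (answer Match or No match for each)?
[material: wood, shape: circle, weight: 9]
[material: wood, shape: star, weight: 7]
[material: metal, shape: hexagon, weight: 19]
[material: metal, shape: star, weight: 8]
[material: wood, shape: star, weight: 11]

Checking candidate rules against both groups, what survives is: material is metal.
[material: wood, shape: circle, weight: 9]: material is wood, doesn't match → No match. [material: wood, shape: star, weight: 7]: material is wood, doesn't match → No match. [material: metal, shape: hexagon, weight: 19]: material is metal, has this property → Match. [material: metal, shape: star, weight: 8]: material is metal, has this property → Match. [material: wood, shape: star, weight: 11]: material is wood, doesn't match → No match.

No match, No match, Match, Match, No match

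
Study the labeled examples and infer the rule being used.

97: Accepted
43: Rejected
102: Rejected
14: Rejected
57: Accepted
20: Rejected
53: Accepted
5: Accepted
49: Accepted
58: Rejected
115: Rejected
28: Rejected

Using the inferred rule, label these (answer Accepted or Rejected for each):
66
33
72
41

The common property of the 'Accepted' items is: ≡ 1 (mod 4). No 'Rejected' item has it.
66 → 66 mod 4 = 2 → Rejected.
33 → 33 mod 4 = 1 → Accepted.
72 → 72 mod 4 = 0 → Rejected.
41 → 41 mod 4 = 1 → Accepted.

Rejected, Accepted, Rejected, Accepted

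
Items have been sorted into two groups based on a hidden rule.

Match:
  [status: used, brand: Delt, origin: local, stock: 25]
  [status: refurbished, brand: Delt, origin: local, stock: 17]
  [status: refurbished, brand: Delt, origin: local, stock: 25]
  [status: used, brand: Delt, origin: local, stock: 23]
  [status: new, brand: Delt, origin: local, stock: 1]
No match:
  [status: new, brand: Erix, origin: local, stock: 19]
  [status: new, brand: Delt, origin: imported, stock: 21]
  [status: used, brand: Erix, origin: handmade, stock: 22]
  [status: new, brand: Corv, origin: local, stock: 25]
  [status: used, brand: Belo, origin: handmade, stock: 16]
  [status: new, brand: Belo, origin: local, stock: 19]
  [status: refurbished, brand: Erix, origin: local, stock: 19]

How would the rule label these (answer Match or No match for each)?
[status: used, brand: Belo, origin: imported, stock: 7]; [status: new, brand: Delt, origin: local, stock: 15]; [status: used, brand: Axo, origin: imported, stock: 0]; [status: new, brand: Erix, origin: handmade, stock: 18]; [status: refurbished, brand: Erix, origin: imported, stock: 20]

No match, Match, No match, No match, No match

A rule that fits every label: brand is Delt AND origin is local — true of each 'Match' example, false of each 'No match' one.
[status: used, brand: Belo, origin: imported, stock: 7] → brand is Belo, origin is imported → No match.
[status: new, brand: Delt, origin: local, stock: 15] → brand is Delt, origin is local → Match.
[status: used, brand: Axo, origin: imported, stock: 0] → brand is Axo, origin is imported → No match.
[status: new, brand: Erix, origin: handmade, stock: 18] → brand is Erix, origin is handmade → No match.
[status: refurbished, brand: Erix, origin: imported, stock: 20] → brand is Erix, origin is imported → No match.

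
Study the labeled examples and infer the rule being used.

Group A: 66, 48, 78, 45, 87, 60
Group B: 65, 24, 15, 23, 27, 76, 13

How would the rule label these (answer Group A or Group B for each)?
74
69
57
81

The simplest hypothesis consistent with all the labels is: multiple of 3 AND at least 45.
74: 74 = 3·24 + 2, 74 ≥ 45 — lacks this property, so Group B.
69: 69 = 3·23, 69 ≥ 45 — passes, so Group A.
57: 57 = 3·19, 57 ≥ 45 — passes, so Group A.
81: 81 = 3·27, 81 ≥ 45 — passes, so Group A.

Group B, Group A, Group A, Group A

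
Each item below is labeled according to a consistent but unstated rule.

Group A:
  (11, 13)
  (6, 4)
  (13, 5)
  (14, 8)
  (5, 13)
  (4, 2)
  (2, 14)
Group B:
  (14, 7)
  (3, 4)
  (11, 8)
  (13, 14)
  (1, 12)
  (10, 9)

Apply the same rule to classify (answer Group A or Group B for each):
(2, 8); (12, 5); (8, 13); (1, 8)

Group A, Group B, Group B, Group B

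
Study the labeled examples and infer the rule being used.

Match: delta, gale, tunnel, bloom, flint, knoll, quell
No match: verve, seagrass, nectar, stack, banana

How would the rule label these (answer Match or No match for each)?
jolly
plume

Match, Match

The distinguishing property — contains 'l' — holds for all the 'Match' cases and none of the 'No match' cases.
jolly → has 'l' → Match.
plume → has 'l' → Match.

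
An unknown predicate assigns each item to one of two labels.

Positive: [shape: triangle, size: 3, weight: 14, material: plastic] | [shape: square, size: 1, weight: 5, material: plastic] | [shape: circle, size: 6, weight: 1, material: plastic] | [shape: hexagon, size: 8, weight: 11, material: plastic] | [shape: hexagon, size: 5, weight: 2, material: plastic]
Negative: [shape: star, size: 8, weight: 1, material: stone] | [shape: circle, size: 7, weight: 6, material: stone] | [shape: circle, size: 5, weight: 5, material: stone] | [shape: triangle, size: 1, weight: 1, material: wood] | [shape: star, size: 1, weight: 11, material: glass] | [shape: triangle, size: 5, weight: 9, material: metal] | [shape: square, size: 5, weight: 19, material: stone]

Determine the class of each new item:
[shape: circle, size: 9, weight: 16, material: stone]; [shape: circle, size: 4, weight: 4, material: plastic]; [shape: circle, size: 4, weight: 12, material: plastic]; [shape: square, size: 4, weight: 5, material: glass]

Negative, Positive, Positive, Negative

'Positive' ⟺ material is plastic.
[shape: circle, size: 9, weight: 16, material: stone]: Negative (material is stone).
[shape: circle, size: 4, weight: 4, material: plastic]: Positive (material is plastic).
[shape: circle, size: 4, weight: 12, material: plastic]: Positive (material is plastic).
[shape: square, size: 4, weight: 5, material: glass]: Negative (material is glass).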